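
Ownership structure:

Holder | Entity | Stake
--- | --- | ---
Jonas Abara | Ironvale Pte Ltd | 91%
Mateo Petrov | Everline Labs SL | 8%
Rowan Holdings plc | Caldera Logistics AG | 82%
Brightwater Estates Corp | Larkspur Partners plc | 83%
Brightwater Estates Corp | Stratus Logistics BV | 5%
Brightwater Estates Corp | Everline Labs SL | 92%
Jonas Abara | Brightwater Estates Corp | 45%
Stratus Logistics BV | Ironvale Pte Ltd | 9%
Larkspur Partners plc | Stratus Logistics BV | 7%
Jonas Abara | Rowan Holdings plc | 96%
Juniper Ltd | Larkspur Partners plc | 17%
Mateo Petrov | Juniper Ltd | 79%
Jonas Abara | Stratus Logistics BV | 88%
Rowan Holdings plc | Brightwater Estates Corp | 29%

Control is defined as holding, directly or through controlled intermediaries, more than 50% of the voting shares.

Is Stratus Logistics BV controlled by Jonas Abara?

Jonas holds 96% of Rowan, so Jonas controls Rowan.
Rowan and Jonas together hold 29% + 45% = 74% of Brightwater, so Jonas controls Brightwater.
Brightwater holds 83% of Larkspur, so Jonas controls Larkspur.
Jonas and Brightwater and Larkspur together hold 88% + 5% + 7% = 100% of Stratus, so Jonas controls Stratus.

Yes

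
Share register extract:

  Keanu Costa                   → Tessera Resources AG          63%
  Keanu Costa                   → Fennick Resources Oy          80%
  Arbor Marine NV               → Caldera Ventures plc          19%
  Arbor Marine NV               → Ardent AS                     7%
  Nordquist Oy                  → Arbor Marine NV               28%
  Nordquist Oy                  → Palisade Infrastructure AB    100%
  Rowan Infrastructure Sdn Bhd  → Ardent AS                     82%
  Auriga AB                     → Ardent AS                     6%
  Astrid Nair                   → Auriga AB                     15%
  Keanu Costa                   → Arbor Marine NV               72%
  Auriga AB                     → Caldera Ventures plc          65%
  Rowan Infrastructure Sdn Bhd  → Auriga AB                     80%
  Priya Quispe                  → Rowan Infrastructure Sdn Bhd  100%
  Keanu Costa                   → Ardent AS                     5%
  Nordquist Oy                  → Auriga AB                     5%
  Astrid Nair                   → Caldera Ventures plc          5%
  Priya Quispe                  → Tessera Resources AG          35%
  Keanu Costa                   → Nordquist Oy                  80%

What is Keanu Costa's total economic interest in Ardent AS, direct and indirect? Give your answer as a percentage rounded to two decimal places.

11.85%

Keanu reaches Ardent along 4 paths.
Via Arbor: 72% × 7% = 5.04%.
Via Nordquist → Arbor: 80% × 28% × 7% = 1.568%.
Direct stake: 5% = 5%.
Via Nordquist → Auriga: 80% × 5% × 6% = 0.24%.
Total: 5.04% + 1.568% + 5% + 0.24% = 11.848%.
Rounded: 11.85%.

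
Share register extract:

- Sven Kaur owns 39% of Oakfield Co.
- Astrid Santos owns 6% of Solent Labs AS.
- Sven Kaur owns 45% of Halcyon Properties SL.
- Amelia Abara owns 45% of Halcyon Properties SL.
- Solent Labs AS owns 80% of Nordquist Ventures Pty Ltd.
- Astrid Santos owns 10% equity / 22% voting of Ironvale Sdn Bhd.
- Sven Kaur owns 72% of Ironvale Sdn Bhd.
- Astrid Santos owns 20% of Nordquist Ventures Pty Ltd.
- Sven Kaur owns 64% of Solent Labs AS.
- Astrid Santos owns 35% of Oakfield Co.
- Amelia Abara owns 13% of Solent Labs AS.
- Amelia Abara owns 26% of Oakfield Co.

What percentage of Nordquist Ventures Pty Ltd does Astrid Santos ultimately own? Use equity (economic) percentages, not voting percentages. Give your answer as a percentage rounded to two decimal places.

24.80%

Astrid reaches Nordquist along 2 paths.
Via Solent: 6% × 80% = 4.8%.
Direct stake: 20% = 20%.
Total: 4.8% + 20% = 24.8%.
Rounded: 24.80%.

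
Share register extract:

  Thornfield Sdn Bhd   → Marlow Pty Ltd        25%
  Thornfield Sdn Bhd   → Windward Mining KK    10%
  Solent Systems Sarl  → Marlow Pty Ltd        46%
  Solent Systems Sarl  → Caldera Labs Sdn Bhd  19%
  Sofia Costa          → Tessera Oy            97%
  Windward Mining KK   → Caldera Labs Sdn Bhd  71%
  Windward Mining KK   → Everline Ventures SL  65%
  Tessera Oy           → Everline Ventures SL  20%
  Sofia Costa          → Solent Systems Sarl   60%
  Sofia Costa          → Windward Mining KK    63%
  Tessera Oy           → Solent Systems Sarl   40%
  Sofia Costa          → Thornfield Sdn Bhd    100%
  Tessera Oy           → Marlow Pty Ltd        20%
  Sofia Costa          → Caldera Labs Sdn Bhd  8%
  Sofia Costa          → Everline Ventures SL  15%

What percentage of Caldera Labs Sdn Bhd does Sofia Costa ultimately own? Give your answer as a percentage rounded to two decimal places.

Sofia reaches Caldera along 5 paths.
Via Windward: 63% × 71% = 44.73%.
Via Thornfield → Windward: 100% × 10% × 71% = 7.1%.
Via Solent: 60% × 19% = 11.4%.
Via Tessera → Solent: 97% × 40% × 19% = 7.372%.
Direct stake: 8% = 8%.
Total: 44.73% + 7.1% + 11.4% + 7.372% + 8% = 78.602%.
Rounded: 78.60%.

78.60%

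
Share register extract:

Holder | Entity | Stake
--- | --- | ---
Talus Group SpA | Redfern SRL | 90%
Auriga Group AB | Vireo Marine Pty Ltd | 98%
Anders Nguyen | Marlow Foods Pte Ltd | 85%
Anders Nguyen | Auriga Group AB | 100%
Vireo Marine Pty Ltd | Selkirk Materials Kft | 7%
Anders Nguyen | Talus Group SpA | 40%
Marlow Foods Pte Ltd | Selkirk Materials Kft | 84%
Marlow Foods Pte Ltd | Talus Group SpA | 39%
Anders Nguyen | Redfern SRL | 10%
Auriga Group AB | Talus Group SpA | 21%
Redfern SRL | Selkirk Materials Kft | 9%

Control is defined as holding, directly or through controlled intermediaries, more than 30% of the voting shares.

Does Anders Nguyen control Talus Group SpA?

Yes

Anders holds 85% of Marlow, so Anders controls Marlow.
Anders holds 100% of Auriga, so Anders controls Auriga.
Marlow and Anders and Auriga together hold 39% + 40% + 21% = 100% of Talus, so Anders controls Talus.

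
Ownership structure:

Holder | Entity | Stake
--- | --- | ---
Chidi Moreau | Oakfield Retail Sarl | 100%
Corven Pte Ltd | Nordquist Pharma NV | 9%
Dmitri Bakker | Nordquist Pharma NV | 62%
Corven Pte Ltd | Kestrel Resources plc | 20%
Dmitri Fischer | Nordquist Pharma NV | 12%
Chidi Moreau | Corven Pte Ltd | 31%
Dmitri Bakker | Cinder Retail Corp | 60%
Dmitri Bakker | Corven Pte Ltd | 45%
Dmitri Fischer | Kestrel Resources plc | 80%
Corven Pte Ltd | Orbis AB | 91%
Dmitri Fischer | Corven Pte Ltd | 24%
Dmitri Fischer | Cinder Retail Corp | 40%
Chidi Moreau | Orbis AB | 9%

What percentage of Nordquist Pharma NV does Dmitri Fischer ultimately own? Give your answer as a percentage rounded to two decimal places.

14.16%

Dmitri Fischer reaches Nordquist along 2 paths.
Via Corven: 24% × 9% = 2.16%.
Direct stake: 12% = 12%.
Total: 2.16% + 12% = 14.16%.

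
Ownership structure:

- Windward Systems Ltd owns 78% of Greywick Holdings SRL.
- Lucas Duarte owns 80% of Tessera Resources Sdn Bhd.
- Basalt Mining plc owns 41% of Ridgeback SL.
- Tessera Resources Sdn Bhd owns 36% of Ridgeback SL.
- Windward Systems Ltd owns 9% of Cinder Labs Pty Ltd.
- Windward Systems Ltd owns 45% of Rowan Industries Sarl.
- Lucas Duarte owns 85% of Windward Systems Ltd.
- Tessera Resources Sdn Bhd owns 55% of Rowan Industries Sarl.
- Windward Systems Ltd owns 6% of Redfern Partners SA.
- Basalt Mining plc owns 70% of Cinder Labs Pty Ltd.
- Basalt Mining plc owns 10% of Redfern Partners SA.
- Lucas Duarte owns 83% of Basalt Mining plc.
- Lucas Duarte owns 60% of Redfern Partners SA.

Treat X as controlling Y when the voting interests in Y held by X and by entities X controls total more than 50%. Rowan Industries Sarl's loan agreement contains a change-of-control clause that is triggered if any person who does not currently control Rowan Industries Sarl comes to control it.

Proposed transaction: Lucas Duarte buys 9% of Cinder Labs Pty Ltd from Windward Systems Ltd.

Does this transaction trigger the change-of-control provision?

The purchase adds only to Lucas's holdings (Windward's stake shrinks), so Lucas is the only person who could newly come to control Rowan.
Lucas holds 85% of Windward, so Lucas controls Windward.
Lucas holds 80% of Tessera, so Lucas controls Tessera.
Windward and Tessera together hold 45% + 55% = 100% of Rowan, so Lucas controls Rowan.
So Lucas already controls Rowan before the transaction.
After the purchase, Lucas holds 9% of Cinder directly, and Windward's stake falls to 0%.
Lucas controlled Rowan already, so this is not a new person acquiring control; every other person's position is unchanged or reduced.
No new person acquires control, so the clause is not triggered.

No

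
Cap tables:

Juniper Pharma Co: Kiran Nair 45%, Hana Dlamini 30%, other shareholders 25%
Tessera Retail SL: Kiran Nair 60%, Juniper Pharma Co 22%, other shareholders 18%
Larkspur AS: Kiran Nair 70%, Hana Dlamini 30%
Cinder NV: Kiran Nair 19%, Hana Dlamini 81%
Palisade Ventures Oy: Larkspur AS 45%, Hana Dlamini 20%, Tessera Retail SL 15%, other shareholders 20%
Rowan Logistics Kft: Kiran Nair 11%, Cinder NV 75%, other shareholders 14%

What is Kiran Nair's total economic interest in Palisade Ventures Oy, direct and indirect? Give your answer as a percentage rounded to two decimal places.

41.99%

Kiran reaches Palisade along 3 paths.
Via Larkspur: 70% × 45% = 31.5%.
Via Tessera: 60% × 15% = 9%.
Via Juniper → Tessera: 45% × 22% × 15% = 1.485%.
Total: 31.5% + 9% + 1.485% = 41.985%.
Rounded: 41.99%.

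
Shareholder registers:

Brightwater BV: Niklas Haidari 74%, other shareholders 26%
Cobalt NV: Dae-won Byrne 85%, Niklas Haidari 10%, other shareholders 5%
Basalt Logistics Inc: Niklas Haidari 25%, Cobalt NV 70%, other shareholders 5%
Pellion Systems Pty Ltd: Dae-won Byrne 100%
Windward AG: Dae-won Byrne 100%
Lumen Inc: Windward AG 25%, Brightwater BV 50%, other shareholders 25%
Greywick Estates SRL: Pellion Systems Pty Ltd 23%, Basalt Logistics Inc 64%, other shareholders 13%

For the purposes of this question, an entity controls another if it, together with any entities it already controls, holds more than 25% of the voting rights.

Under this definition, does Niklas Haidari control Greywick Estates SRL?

No

Niklas holds 74% of Brightwater, so Niklas controls Brightwater.
Brightwater holds 50% of Lumen, so Niklas controls Lumen.
Neither Niklas nor any entity Niklas controls holds any voting interest in Greywick.
So Niklas does not control Greywick.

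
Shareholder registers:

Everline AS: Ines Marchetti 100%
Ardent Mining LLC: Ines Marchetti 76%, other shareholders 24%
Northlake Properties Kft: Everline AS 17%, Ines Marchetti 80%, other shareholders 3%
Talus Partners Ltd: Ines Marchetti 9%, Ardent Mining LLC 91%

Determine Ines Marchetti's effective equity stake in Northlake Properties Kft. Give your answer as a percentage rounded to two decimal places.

97.00%

Ines reaches Northlake along 2 paths.
Via Everline: 100% × 17% = 17%.
Direct stake: 80% = 80%.
Total: 17% + 80% = 97%.
Rounded: 97.00%.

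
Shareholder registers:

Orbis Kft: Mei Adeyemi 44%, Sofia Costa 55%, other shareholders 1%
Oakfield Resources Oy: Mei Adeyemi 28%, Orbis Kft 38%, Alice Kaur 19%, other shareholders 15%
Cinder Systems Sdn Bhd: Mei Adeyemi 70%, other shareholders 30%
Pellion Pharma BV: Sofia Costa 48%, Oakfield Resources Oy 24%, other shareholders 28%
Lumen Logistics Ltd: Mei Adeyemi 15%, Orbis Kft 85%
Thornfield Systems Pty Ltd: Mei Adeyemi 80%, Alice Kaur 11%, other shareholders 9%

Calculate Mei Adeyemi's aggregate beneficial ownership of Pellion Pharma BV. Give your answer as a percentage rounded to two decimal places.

Mei reaches Pellion along 2 paths.
Via Oakfield: 28% × 24% = 6.72%.
Via Orbis → Oakfield: 44% × 38% × 24% = 4.0128%.
Total: 6.72% + 4.0128% = 10.7328%.
Rounded: 10.73%.

10.73%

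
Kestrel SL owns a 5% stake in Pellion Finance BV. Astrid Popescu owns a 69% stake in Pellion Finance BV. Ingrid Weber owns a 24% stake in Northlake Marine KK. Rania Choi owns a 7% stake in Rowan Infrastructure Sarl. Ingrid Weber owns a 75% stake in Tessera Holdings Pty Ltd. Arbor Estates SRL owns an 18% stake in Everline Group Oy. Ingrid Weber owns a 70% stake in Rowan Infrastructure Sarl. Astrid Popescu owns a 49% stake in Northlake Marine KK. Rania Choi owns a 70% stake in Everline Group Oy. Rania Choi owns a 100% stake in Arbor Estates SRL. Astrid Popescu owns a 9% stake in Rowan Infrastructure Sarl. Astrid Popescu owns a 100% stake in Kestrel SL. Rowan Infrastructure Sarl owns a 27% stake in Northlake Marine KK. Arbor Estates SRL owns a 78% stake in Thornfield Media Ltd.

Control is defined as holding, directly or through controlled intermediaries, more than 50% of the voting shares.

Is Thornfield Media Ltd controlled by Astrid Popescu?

Astrid holds 100% of Kestrel, so Astrid controls Kestrel.
Astrid and Kestrel together hold 69% + 5% = 74% of Pellion, so Astrid controls Pellion.
Neither Astrid nor any entity Astrid controls holds any voting interest in Thornfield.
So Astrid does not control Thornfield.

No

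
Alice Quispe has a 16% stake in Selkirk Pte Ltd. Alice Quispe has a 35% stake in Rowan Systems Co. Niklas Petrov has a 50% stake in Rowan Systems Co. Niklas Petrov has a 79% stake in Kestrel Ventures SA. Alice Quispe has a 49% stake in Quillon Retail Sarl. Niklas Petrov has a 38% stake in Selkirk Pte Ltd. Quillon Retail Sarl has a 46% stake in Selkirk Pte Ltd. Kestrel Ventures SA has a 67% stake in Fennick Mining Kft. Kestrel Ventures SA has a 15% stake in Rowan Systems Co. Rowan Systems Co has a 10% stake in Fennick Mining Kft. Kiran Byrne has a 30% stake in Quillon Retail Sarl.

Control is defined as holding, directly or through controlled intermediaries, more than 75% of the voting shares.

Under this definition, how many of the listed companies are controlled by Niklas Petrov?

Niklas holds 79% of Kestrel, so Niklas controls Kestrel.
No other company's threshold is met.
Niklas controls 1 company.

1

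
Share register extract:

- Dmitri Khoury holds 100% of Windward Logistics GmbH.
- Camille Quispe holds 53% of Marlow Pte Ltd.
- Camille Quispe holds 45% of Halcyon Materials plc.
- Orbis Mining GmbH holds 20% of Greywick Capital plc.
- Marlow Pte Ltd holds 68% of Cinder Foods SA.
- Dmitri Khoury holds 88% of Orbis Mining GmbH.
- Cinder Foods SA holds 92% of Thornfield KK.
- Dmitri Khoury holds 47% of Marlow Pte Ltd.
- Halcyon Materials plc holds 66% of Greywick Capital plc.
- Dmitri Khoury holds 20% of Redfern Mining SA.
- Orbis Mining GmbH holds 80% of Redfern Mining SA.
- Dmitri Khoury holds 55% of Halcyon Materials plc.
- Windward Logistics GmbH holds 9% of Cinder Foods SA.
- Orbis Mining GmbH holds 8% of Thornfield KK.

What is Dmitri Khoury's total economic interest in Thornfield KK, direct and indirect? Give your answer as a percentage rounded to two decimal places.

Dmitri reaches Thornfield along 3 paths.
Via Marlow → Cinder: 47% × 68% × 92% = 29.4032%.
Via Windward → Cinder: 100% × 9% × 92% = 8.28%.
Via Orbis: 88% × 8% = 7.04%.
Total: 29.4032% + 8.28% + 7.04% = 44.7232%.
Rounded: 44.72%.

44.72%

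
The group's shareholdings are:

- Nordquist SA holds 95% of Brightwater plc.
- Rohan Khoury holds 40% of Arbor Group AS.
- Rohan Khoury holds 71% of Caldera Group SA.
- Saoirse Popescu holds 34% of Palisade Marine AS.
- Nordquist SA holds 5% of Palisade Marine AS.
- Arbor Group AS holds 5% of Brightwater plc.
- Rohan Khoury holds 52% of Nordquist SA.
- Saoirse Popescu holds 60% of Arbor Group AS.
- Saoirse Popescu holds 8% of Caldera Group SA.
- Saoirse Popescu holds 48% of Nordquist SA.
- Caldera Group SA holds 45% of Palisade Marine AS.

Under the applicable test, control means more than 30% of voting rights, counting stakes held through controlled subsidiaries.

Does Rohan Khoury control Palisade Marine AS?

Yes

Rohan holds 71% of Caldera, so Rohan controls Caldera.
Rohan holds 52% of Nordquist, so Rohan controls Nordquist.
Caldera and Nordquist together hold 45% + 5% = 50% of Palisade, so Rohan controls Palisade.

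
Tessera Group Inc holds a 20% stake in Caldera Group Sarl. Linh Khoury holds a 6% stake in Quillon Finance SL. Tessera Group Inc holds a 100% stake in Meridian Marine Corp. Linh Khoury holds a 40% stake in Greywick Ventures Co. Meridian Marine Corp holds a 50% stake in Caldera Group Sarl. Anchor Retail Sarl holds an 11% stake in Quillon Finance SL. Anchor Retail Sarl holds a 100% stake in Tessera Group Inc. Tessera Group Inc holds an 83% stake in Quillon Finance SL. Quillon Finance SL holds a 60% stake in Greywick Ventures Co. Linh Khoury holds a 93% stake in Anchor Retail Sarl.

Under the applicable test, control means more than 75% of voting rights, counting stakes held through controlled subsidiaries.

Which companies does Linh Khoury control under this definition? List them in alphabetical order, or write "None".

Anchor Retail Sarl, Greywick Ventures Co, Meridian Marine Corp, Quillon Finance SL, Tessera Group Inc

Linh holds 93% of Anchor, so Linh controls Anchor.
Anchor holds 100% of Tessera, so Linh controls Tessera.
Linh and Tessera and Anchor together hold 6% + 83% + 11% = 100% of Quillon, so Linh controls Quillon.
Tessera holds 100% of Meridian, so Linh controls Meridian.
Quillon and Linh together hold 60% + 40% = 100% of Greywick, so Linh controls Greywick.
No other company's threshold is met.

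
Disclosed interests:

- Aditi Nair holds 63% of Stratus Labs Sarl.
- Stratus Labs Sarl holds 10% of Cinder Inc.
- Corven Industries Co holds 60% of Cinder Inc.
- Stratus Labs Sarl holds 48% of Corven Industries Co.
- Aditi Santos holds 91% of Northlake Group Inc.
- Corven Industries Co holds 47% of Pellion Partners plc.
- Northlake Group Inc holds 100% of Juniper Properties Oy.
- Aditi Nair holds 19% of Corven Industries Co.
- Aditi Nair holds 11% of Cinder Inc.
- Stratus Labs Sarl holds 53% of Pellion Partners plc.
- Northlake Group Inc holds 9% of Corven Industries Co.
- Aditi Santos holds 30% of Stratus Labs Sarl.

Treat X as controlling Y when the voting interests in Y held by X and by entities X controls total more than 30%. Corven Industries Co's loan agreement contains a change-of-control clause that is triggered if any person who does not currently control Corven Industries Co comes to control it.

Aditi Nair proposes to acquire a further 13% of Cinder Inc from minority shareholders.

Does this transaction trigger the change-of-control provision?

The purchase changes only Aditi Nair's holdings, so Aditi Nair is the only person who could newly come to control Corven.
Aditi Nair holds 63% of Stratus, so Aditi Nair controls Stratus.
Aditi Nair and Stratus together hold 19% + 48% = 67% of Corven, so Aditi Nair controls Corven.
So Aditi Nair already controls Corven before the transaction.
After the purchase, Aditi Nair's direct stake in Cinder rises to 11% + 13% = 24%.
Aditi Nair controlled Corven already, so this is not a new person acquiring control; every other person's position is unchanged or reduced.
No new person acquires control, so the clause is not triggered.

No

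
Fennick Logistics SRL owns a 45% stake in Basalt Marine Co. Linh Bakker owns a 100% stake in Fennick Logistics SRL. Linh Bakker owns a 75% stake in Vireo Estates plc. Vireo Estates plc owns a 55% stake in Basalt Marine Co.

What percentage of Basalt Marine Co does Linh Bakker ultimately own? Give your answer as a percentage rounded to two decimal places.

Linh reaches Basalt along 2 paths.
Via Fennick: 100% × 45% = 45%.
Via Vireo: 75% × 55% = 41.25%.
Total: 45% + 41.25% = 86.25%.

86.25%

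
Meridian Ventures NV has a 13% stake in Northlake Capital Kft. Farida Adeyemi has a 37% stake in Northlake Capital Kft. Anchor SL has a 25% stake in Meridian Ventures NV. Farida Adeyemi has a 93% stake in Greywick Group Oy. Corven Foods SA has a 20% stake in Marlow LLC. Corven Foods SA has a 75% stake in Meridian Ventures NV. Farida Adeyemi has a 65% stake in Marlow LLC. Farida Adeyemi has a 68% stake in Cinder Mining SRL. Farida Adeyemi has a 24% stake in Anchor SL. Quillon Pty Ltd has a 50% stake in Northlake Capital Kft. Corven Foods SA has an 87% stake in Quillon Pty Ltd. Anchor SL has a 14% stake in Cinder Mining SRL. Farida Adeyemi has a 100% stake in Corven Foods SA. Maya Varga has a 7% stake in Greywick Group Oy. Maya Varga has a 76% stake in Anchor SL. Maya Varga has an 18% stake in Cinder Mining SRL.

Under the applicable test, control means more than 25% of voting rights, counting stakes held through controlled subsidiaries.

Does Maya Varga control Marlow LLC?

No

Maya holds 76% of Anchor, so Maya controls Anchor.
Anchor and Maya together hold 14% + 18% = 32% of Cinder, so Maya controls Cinder.
Neither Maya nor any entity Maya controls holds any voting interest in Marlow.
So Maya does not control Marlow.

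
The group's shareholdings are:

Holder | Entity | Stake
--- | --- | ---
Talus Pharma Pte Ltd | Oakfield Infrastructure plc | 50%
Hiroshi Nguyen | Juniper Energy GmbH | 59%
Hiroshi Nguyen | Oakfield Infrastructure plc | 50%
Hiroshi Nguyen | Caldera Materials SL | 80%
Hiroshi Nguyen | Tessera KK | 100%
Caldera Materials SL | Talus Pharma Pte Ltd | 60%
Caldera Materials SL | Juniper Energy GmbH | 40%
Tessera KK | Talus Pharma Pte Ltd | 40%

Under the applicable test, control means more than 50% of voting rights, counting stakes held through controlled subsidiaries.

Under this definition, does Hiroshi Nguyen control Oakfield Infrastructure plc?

Hiroshi holds 80% of Caldera, so Hiroshi controls Caldera.
Hiroshi holds 100% of Tessera, so Hiroshi controls Tessera.
Tessera and Caldera together hold 40% + 60% = 100% of Talus, so Hiroshi controls Talus.
Talus and Hiroshi together hold 50% + 50% = 100% of Oakfield, so Hiroshi controls Oakfield.

Yes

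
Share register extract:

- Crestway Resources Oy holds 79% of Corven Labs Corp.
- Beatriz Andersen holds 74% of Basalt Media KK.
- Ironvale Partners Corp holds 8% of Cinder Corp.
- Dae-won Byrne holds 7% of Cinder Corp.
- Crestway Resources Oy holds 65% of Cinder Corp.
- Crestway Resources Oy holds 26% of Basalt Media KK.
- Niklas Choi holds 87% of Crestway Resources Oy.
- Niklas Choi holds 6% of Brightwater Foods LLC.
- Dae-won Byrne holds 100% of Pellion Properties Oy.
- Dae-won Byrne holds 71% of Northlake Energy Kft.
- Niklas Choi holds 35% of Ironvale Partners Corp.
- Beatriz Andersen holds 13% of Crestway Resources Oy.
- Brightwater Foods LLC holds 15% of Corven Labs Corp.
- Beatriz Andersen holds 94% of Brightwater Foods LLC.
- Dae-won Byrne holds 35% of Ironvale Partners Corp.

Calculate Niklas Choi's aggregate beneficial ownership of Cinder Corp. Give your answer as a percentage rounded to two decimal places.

Niklas reaches Cinder along 2 paths.
Via Ironvale: 35% × 8% = 2.8%.
Via Crestway: 87% × 65% = 56.55%.
Total: 2.8% + 56.55% = 59.35%.

59.35%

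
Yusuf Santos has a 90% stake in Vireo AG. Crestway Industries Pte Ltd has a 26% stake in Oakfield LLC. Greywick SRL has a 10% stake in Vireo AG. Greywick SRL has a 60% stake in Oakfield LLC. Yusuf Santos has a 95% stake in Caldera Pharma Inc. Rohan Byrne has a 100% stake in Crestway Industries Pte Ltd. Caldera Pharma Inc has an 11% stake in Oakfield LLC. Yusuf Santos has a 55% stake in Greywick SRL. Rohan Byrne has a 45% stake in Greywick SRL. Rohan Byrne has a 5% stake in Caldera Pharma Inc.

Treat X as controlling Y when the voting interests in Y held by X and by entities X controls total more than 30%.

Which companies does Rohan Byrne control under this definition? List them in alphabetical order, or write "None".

Rohan holds 45% of Greywick, so Rohan controls Greywick.
Rohan holds 100% of Crestway, so Rohan controls Crestway.
Greywick and Crestway together hold 60% + 26% = 86% of Oakfield, so Rohan controls Oakfield.
No other company's threshold is met.

Crestway Industries Pte Ltd, Greywick SRL, Oakfield LLC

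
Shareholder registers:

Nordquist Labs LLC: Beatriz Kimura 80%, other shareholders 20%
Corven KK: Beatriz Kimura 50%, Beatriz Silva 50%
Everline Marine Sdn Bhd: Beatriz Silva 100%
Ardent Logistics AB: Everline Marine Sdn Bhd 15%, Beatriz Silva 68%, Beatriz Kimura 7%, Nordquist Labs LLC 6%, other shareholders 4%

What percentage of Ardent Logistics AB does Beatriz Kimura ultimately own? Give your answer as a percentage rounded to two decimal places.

Beatriz Kimura reaches Ardent along 2 paths.
Direct stake: 7% = 7%.
Via Nordquist: 80% × 6% = 4.8%.
Total: 7% + 4.8% = 11.8%.
Rounded: 11.80%.

11.80%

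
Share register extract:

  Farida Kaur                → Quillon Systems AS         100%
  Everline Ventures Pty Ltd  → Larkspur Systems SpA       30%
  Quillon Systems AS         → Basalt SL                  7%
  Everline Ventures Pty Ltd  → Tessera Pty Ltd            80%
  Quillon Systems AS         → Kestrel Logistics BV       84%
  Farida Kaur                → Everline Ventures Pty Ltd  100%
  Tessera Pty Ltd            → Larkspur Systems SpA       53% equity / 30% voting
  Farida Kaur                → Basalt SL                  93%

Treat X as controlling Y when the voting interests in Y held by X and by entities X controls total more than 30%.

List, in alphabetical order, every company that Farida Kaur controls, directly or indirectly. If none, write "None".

Farida holds 100% of Quillon, so Farida controls Quillon.
Farida holds 100% of Everline, so Farida controls Everline.
Quillon holds 84% of Kestrel, so Farida controls Kestrel.
Everline holds 80% of Tessera, so Farida controls Tessera.
Farida and Quillon together hold 93% + 7% = 100% of Basalt, so Farida controls Basalt.
Everline and Tessera together hold 30% + 30% = 60% of Larkspur, so Farida controls Larkspur.

Basalt SL, Everline Ventures Pty Ltd, Kestrel Logistics BV, Larkspur Systems SpA, Quillon Systems AS, Tessera Pty Ltd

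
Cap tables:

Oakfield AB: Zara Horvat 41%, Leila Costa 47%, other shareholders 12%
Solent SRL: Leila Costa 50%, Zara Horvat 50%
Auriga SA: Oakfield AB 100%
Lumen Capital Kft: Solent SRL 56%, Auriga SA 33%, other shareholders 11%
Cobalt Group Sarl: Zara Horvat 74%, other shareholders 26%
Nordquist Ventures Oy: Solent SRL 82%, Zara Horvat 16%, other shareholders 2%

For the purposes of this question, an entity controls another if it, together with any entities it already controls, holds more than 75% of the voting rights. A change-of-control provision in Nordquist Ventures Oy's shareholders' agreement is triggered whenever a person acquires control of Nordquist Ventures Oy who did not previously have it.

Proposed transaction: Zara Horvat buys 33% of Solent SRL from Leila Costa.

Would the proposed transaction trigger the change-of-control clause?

Yes

The purchase adds only to Zara's holdings (Leila's stake shrinks), so Zara is the only person who could newly come to control Nordquist.
Zara's largest direct stake is 74% in Cobalt, which does not meet the threshold, so Zara controls no company.
In Nordquist, Zara's side holds only 16%, not > 75%.
So before the transaction, Zara does not control Nordquist.
After the purchase, Zara's direct stake in Solent rises to 50% + 33% = 83%, and Leila's stake falls to 17%.
Zara holds 83% of Solent, so Zara controls Solent.
Solent and Zara together hold 82% + 16% = 98% of Nordquist, so Zara controls Nordquist.
Zara did not control Nordquist before and does after, so the clause is triggered.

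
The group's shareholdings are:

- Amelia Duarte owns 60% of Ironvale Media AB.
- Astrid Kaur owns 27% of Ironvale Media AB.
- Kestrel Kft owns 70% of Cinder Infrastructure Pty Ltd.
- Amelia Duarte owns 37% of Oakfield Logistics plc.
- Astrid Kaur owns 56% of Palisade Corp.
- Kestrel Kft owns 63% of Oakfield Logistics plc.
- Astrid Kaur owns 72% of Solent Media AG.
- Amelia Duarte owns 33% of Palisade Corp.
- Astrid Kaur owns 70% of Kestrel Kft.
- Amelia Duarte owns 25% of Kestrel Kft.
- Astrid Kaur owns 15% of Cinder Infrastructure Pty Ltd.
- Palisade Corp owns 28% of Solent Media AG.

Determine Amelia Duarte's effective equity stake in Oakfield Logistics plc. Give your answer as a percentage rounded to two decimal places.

Amelia reaches Oakfield along 2 paths.
Via Kestrel: 25% × 63% = 15.75%.
Direct stake: 37% = 37%.
Total: 15.75% + 37% = 52.75%.

52.75%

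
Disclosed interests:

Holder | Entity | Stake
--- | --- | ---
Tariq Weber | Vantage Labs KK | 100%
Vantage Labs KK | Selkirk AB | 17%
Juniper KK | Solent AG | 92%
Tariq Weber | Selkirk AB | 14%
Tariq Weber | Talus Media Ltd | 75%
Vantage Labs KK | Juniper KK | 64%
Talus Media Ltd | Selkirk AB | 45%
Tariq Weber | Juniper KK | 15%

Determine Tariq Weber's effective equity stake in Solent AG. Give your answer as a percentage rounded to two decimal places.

Tariq reaches Solent along 2 paths.
Via Juniper: 15% × 92% = 13.8%.
Via Vantage → Juniper: 100% × 64% × 92% = 58.88%.
Total: 13.8% + 58.88% = 72.68%.

72.68%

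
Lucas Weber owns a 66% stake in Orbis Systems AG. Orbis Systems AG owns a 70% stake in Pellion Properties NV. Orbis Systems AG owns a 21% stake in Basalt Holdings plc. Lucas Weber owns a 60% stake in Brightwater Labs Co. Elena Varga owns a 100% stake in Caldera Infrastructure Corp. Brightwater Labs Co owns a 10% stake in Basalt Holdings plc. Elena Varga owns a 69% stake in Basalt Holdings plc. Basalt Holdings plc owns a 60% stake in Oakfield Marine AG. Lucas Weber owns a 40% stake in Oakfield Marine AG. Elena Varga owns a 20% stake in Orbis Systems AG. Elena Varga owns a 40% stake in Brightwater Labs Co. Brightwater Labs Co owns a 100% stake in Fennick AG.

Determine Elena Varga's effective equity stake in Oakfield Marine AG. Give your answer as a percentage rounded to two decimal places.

46.32%

Elena reaches Oakfield along 3 paths.
Via Orbis → Basalt: 20% × 21% × 60% = 2.52%.
Via Brightwater → Basalt: 40% × 10% × 60% = 2.4%.
Via Basalt: 69% × 60% = 41.4%.
Total: 2.52% + 2.4% + 41.4% = 46.32%.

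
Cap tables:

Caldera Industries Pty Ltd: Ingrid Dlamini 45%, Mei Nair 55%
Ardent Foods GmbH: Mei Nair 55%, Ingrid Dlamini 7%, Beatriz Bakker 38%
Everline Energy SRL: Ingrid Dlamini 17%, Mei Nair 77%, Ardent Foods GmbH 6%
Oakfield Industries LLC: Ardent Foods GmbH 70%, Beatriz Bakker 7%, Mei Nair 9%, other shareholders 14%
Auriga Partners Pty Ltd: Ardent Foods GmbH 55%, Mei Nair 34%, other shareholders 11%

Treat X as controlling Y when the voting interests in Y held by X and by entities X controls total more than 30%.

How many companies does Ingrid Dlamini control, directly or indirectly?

Ingrid holds 45% of Caldera, so Ingrid controls Caldera.
No other company's threshold is met.
Ingrid controls 1 company.

1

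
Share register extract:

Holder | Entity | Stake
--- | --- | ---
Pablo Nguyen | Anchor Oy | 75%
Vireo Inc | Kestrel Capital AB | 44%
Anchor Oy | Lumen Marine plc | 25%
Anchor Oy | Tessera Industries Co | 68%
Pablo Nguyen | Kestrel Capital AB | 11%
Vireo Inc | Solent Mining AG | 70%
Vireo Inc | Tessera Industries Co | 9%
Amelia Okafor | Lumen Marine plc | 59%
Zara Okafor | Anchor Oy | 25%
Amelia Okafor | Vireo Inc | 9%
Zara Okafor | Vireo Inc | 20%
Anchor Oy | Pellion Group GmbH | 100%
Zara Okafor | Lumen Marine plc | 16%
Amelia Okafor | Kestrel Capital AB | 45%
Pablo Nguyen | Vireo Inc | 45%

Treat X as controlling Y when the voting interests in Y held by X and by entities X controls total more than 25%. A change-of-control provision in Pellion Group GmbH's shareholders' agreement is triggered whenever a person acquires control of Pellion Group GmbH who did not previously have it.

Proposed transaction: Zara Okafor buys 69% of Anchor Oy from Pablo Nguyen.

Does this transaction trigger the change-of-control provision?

Yes

The purchase adds only to Zara's holdings (Pablo's stake shrinks), so Zara is the only person who could newly come to control Pellion.
Zara's largest direct stake is 25% in Anchor, which does not meet the threshold, so Zara controls no company.
Neither Zara nor any entity Zara controls holds any voting interest in Pellion.
So before the transaction, Zara does not control Pellion.
After the purchase, Zara's direct stake in Anchor rises to 25% + 69% = 94%, and Pablo's stake falls to 6%.
Zara holds 94% of Anchor, so Zara controls Anchor.
Anchor holds 100% of Pellion, so Zara controls Pellion.
Zara did not control Pellion before and does after, so the clause is triggered.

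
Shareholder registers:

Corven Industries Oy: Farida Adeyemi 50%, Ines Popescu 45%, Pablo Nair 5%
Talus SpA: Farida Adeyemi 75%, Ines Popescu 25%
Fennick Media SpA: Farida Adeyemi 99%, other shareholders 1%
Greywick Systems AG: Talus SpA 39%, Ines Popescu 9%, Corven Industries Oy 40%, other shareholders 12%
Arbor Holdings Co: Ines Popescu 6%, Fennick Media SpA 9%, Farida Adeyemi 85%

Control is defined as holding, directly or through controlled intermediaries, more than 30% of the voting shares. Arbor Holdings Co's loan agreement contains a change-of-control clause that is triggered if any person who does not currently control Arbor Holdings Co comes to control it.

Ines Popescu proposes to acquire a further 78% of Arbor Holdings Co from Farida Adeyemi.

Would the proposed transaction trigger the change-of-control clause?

The purchase adds only to Ines's holdings (Farida's stake shrinks), so Ines is the only person who could newly come to control Arbor.
Ines holds 45% of Corven, so Ines controls Corven.
Ines and Corven together hold 9% + 40% = 49% of Greywick, so Ines controls Greywick.
In Arbor, Ines's side holds only 6%, not > 30%.
So before the transaction, Ines does not control Arbor.
After the purchase, Ines's direct stake in Arbor rises to 6% + 78% = 84%, and Farida's stake falls to 7%.
Ines holds 84% of Arbor, so Ines controls Arbor.
Ines did not control Arbor before and does after, so the clause is triggered.

Yes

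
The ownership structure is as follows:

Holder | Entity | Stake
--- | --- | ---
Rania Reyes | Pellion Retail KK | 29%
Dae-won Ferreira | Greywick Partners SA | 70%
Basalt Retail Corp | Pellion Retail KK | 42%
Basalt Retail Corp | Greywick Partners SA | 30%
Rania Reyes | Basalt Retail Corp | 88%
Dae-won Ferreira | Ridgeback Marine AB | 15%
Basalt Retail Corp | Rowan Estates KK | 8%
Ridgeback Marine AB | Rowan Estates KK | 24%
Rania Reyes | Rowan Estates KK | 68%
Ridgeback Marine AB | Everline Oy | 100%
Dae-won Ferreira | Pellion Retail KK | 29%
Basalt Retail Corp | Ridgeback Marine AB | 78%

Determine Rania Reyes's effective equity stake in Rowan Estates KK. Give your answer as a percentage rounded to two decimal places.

Rania reaches Rowan along 3 paths.
Direct stake: 68% = 68%.
Via Basalt → Ridgeback: 88% × 78% × 24% = 16.4736%.
Via Basalt: 88% × 8% = 7.04%.
Total: 68% + 16.4736% + 7.04% = 91.5136%.
Rounded: 91.51%.

91.51%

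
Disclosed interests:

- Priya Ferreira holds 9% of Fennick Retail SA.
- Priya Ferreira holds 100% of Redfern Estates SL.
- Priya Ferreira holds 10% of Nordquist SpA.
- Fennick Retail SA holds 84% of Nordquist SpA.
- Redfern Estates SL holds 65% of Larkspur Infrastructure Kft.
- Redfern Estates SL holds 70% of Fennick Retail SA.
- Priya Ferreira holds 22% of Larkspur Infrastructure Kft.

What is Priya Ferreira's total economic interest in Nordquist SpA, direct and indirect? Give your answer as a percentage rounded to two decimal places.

76.36%

Priya reaches Nordquist along 3 paths.
Via Fennick: 9% × 84% = 7.56%.
Via Redfern → Fennick: 100% × 70% × 84% = 58.8%.
Direct stake: 10% = 10%.
Total: 7.56% + 58.8% + 10% = 76.36%.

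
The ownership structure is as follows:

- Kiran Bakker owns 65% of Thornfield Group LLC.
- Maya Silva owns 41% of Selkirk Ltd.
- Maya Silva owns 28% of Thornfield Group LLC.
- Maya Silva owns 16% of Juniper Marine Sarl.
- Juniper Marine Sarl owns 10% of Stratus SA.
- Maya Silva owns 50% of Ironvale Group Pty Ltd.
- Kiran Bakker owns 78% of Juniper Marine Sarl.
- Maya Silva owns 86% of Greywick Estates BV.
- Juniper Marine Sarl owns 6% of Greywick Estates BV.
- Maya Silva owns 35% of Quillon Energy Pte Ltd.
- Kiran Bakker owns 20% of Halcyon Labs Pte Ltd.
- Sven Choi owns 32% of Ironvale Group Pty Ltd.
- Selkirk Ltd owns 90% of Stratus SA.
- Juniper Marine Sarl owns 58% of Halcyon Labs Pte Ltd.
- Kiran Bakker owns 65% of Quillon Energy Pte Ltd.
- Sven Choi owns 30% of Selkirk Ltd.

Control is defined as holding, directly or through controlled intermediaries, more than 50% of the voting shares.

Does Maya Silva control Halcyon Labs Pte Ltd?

No

Maya holds 86% of Greywick, so Maya controls Greywick.
Neither Maya nor any entity Maya controls holds any voting interest in Halcyon.
So Maya does not control Halcyon.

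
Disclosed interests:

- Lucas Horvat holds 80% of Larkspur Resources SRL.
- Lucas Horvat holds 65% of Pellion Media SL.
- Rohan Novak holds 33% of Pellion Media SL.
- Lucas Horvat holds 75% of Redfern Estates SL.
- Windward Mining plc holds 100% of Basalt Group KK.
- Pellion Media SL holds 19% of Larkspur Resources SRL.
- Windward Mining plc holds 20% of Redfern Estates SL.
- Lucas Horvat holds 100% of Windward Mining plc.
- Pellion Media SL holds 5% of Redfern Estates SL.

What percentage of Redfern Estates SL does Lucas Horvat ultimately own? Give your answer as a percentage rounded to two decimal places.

98.25%

Lucas reaches Redfern along 3 paths.
Via Pellion: 65% × 5% = 3.25%.
Via Windward: 100% × 20% = 20%.
Direct stake: 75% = 75%.
Total: 3.25% + 20% + 75% = 98.25%.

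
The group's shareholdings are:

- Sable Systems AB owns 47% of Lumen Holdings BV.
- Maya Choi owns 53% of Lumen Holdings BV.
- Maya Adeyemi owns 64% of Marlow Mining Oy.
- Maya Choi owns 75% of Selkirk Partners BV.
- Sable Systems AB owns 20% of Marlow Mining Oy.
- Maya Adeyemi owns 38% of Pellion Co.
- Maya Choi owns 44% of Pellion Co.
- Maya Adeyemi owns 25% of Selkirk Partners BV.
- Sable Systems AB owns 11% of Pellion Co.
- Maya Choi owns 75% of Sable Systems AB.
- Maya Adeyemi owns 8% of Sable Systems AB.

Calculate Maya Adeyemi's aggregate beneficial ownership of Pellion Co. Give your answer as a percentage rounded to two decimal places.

38.88%

Maya Adeyemi reaches Pellion along 2 paths.
Direct stake: 38% = 38%.
Via Sable: 8% × 11% = 0.88%.
Total: 38% + 0.88% = 38.88%.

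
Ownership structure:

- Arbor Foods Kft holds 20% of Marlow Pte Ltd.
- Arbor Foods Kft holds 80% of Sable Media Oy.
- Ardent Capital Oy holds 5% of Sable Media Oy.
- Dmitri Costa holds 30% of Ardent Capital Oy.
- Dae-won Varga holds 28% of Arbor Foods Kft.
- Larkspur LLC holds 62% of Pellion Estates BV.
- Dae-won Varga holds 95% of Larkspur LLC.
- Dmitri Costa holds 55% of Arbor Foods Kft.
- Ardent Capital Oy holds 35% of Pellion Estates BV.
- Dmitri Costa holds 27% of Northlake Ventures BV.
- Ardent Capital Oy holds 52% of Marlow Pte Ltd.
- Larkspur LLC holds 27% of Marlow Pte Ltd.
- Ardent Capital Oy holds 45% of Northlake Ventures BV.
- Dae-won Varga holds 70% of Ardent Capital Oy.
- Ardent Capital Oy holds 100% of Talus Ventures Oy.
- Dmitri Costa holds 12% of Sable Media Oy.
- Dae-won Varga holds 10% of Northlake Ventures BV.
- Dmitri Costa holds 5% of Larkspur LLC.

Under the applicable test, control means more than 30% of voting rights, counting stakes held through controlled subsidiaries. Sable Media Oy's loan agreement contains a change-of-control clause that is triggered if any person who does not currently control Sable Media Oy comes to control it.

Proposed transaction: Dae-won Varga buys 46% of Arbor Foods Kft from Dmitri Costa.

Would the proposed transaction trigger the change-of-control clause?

The purchase adds only to Dae-won's holdings (Dmitri's stake shrinks), so Dae-won is the only person who could newly come to control Sable.
Dae-won holds 95% of Larkspur, so Dae-won controls Larkspur.
Dae-won holds 70% of Ardent, so Dae-won controls Ardent.
Ardent and Dae-won together hold 45% + 10% = 55% of Northlake, so Dae-won controls Northlake.
Ardent holds 100% of Talus, so Dae-won controls Talus.
Ardent and Larkspur together hold 52% + 27% = 79% of Marlow, so Dae-won controls Marlow.
Ardent and Larkspur together hold 35% + 62% = 97% of Pellion, so Dae-won controls Pellion.
In Sable, Dae-won's side holds only 5%, not > 30%.
So before the transaction, Dae-won does not control Sable.
After the purchase, Dae-won's direct stake in Arbor rises to 28% + 46% = 74%, and Dmitri's stake falls to 9%.
Dae-won holds 74% of Arbor, so Dae-won controls Arbor.
Arbor and Ardent together hold 80% + 5% = 85% of Sable, so Dae-won controls Sable.
Dae-won did not control Sable before and does after, so the clause is triggered.

Yes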